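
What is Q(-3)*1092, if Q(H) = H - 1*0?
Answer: -3276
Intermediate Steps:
Q(H) = H (Q(H) = H + 0 = H)
Q(-3)*1092 = -3*1092 = -3276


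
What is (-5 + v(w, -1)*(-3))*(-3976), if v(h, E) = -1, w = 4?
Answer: 7952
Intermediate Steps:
(-5 + v(w, -1)*(-3))*(-3976) = (-5 - 1*(-3))*(-3976) = (-5 + 3)*(-3976) = -2*(-3976) = 7952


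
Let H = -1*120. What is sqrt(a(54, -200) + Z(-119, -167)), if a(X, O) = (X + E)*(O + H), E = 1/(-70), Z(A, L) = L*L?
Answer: 3*sqrt(57785)/7 ≈ 103.02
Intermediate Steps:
Z(A, L) = L**2
H = -120
E = -1/70 ≈ -0.014286
a(X, O) = (-120 + O)*(-1/70 + X) (a(X, O) = (X - 1/70)*(O - 120) = (-1/70 + X)*(-120 + O) = (-120 + O)*(-1/70 + X))
sqrt(a(54, -200) + Z(-119, -167)) = sqrt((12/7 - 120*54 - 1/70*(-200) - 200*54) + (-167)**2) = sqrt((12/7 - 6480 + 20/7 - 10800) + 27889) = sqrt(-120928/7 + 27889) = sqrt(74295/7) = 3*sqrt(57785)/7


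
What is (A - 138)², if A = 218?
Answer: 6400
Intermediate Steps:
(A - 138)² = (218 - 138)² = 80² = 6400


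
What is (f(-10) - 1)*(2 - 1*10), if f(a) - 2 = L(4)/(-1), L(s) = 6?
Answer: 40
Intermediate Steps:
f(a) = -4 (f(a) = 2 + 6/(-1) = 2 + 6*(-1) = 2 - 6 = -4)
(f(-10) - 1)*(2 - 1*10) = (-4 - 1)*(2 - 1*10) = -5*(2 - 10) = -5*(-8) = 40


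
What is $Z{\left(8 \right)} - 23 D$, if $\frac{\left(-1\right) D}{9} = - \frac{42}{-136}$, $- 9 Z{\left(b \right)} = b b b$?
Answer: $\frac{4307}{612} \approx 7.0376$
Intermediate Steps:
$Z{\left(b \right)} = - \frac{b^{3}}{9}$ ($Z{\left(b \right)} = - \frac{b b b}{9} = - \frac{b^{2} b}{9} = - \frac{b^{3}}{9}$)
$D = - \frac{189}{68}$ ($D = - 9 \left(- \frac{42}{-136}\right) = - 9 \left(\left(-42\right) \left(- \frac{1}{136}\right)\right) = \left(-9\right) \frac{21}{68} = - \frac{189}{68} \approx -2.7794$)
$Z{\left(8 \right)} - 23 D = - \frac{8^{3}}{9} - - \frac{4347}{68} = \left(- \frac{1}{9}\right) 512 + \frac{4347}{68} = - \frac{512}{9} + \frac{4347}{68} = \frac{4307}{612}$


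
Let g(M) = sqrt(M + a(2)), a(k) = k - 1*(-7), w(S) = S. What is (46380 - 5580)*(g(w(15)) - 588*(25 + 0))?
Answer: -599760000 + 81600*sqrt(6) ≈ -5.9956e+8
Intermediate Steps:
a(k) = 7 + k (a(k) = k + 7 = 7 + k)
g(M) = sqrt(9 + M) (g(M) = sqrt(M + (7 + 2)) = sqrt(M + 9) = sqrt(9 + M))
(46380 - 5580)*(g(w(15)) - 588*(25 + 0)) = (46380 - 5580)*(sqrt(9 + 15) - 588*(25 + 0)) = 40800*(sqrt(24) - 588*25) = 40800*(2*sqrt(6) - 14700) = 40800*(-14700 + 2*sqrt(6)) = -599760000 + 81600*sqrt(6)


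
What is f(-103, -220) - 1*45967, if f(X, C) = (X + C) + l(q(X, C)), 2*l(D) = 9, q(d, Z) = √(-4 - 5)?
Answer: -92571/2 ≈ -46286.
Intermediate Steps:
q(d, Z) = 3*I (q(d, Z) = √(-9) = 3*I)
l(D) = 9/2 (l(D) = (½)*9 = 9/2)
f(X, C) = 9/2 + C + X (f(X, C) = (X + C) + 9/2 = (C + X) + 9/2 = 9/2 + C + X)
f(-103, -220) - 1*45967 = (9/2 - 220 - 103) - 1*45967 = -637/2 - 45967 = -92571/2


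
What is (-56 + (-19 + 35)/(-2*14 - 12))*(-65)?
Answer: 3666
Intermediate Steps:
(-56 + (-19 + 35)/(-2*14 - 12))*(-65) = (-56 + 16/(-28 - 12))*(-65) = (-56 + 16/(-40))*(-65) = (-56 + 16*(-1/40))*(-65) = (-56 - ⅖)*(-65) = -282/5*(-65) = 3666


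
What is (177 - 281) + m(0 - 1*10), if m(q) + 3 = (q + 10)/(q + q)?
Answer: -107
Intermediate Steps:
m(q) = -3 + (10 + q)/(2*q) (m(q) = -3 + (q + 10)/(q + q) = -3 + (10 + q)/((2*q)) = -3 + (10 + q)*(1/(2*q)) = -3 + (10 + q)/(2*q))
(177 - 281) + m(0 - 1*10) = (177 - 281) + (-5/2 + 5/(0 - 1*10)) = -104 + (-5/2 + 5/(0 - 10)) = -104 + (-5/2 + 5/(-10)) = -104 + (-5/2 + 5*(-⅒)) = -104 + (-5/2 - ½) = -104 - 3 = -107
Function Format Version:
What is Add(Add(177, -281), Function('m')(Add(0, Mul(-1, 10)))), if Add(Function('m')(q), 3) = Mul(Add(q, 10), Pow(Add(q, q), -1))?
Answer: -107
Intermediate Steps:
Function('m')(q) = Add(-3, Mul(Rational(1, 2), Pow(q, -1), Add(10, q))) (Function('m')(q) = Add(-3, Mul(Add(q, 10), Pow(Add(q, q), -1))) = Add(-3, Mul(Add(10, q), Pow(Mul(2, q), -1))) = Add(-3, Mul(Add(10, q), Mul(Rational(1, 2), Pow(q, -1)))) = Add(-3, Mul(Rational(1, 2), Pow(q, -1), Add(10, q))))
Add(Add(177, -281), Function('m')(Add(0, Mul(-1, 10)))) = Add(Add(177, -281), Add(Rational(-5, 2), Mul(5, Pow(Add(0, Mul(-1, 10)), -1)))) = Add(-104, Add(Rational(-5, 2), Mul(5, Pow(Add(0, -10), -1)))) = Add(-104, Add(Rational(-5, 2), Mul(5, Pow(-10, -1)))) = Add(-104, Add(Rational(-5, 2), Mul(5, Rational(-1, 10)))) = Add(-104, Add(Rational(-5, 2), Rational(-1, 2))) = Add(-104, -3) = -107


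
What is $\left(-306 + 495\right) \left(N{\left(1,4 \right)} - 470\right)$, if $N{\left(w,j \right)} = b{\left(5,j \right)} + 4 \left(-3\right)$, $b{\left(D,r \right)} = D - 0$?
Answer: $-90153$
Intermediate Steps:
$b{\left(D,r \right)} = D$ ($b{\left(D,r \right)} = D + 0 = D$)
$N{\left(w,j \right)} = -7$ ($N{\left(w,j \right)} = 5 + 4 \left(-3\right) = 5 - 12 = -7$)
$\left(-306 + 495\right) \left(N{\left(1,4 \right)} - 470\right) = \left(-306 + 495\right) \left(-7 - 470\right) = 189 \left(-477\right) = -90153$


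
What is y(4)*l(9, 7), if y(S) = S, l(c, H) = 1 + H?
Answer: 32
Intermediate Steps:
y(4)*l(9, 7) = 4*(1 + 7) = 4*8 = 32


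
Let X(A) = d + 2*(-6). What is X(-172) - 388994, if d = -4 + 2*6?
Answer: -388998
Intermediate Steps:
d = 8 (d = -4 + 12 = 8)
X(A) = -4 (X(A) = 8 + 2*(-6) = 8 - 12 = -4)
X(-172) - 388994 = -4 - 388994 = -388998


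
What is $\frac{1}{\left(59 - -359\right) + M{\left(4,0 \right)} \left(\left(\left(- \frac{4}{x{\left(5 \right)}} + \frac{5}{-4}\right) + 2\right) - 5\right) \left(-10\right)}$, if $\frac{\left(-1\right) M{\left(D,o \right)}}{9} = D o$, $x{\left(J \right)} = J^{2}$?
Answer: $\frac{1}{418} \approx 0.0023923$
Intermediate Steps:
$M{\left(D,o \right)} = - 9 D o$
$\frac{1}{\left(59 - -359\right) + M{\left(4,0 \right)} \left(\left(\left(- \frac{4}{x{\left(5 \right)}} + \frac{5}{-4}\right) + 2\right) - 5\right) \left(-10\right)} = \frac{1}{\left(59 - -359\right) + \left(-9\right) 4 \cdot 0 \left(\left(\left(- \frac{4}{5^{2}} + \frac{5}{-4}\right) + 2\right) - 5\right) \left(-10\right)} = \frac{1}{\left(59 + 359\right) + 0 \left(\left(\left(- \frac{4}{25} + 5 \left(- \frac{1}{4}\right)\right) + 2\right) - 5\right) \left(-10\right)} = \frac{1}{418 + 0 \left(\left(\left(\left(-4\right) \frac{1}{25} - \frac{5}{4}\right) + 2\right) - 5\right) \left(-10\right)} = \frac{1}{418 + 0 \left(\left(\left(- \frac{4}{25} - \frac{5}{4}\right) + 2\right) - 5\right) \left(-10\right)} = \frac{1}{418 + 0 \left(\left(- \frac{141}{100} + 2\right) - 5\right) \left(-10\right)} = \frac{1}{418 + 0 \left(\frac{59}{100} - 5\right) \left(-10\right)} = \frac{1}{418 + 0 \left(- \frac{441}{100}\right) \left(-10\right)} = \frac{1}{418 + 0 \left(-10\right)} = \frac{1}{418 + 0} = \frac{1}{418}$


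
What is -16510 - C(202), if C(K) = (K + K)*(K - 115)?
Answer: -51658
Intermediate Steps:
C(K) = 2*K*(-115 + K) (C(K) = (2*K)*(-115 + K) = 2*K*(-115 + K))
-16510 - C(202) = -16510 - 2*202*(-115 + 202) = -16510 - 2*202*87 = -16510 - 1*35148 = -16510 - 35148 = -51658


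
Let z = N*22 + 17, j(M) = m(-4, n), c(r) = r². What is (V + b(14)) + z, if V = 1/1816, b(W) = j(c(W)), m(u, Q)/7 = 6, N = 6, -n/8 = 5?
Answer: 346857/1816 ≈ 191.00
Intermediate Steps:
n = -40 (n = -8*5 = -40)
m(u, Q) = 42 (m(u, Q) = 7*6 = 42)
j(M) = 42
z = 149 (z = 6*22 + 17 = 132 + 17 = 149)
b(W) = 42
V = 1/1816 ≈ 0.00055066
(V + b(14)) + z = (1/1816 + 42) + 149 = 76273/1816 + 149 = 346857/1816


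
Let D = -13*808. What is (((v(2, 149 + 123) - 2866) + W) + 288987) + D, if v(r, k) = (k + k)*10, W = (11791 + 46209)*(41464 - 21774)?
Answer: 1142301057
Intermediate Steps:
W = 1142020000 (W = 58000*19690 = 1142020000)
v(r, k) = 20*k (v(r, k) = (2*k)*10 = 20*k)
D = -10504
(((v(2, 149 + 123) - 2866) + W) + 288987) + D = (((20*(149 + 123) - 2866) + 1142020000) + 288987) - 10504 = (((20*272 - 2866) + 1142020000) + 288987) - 10504 = (((5440 - 2866) + 1142020000) + 288987) - 10504 = ((2574 + 1142020000) + 288987) - 10504 = (1142022574 + 288987) - 10504 = 1142311561 - 10504 = 1142301057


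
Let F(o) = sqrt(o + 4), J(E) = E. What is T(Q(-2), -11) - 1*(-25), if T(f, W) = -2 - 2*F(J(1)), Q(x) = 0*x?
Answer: 23 - 2*sqrt(5) ≈ 18.528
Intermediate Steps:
F(o) = sqrt(4 + o)
Q(x) = 0
T(f, W) = -2 - 2*sqrt(5) (T(f, W) = -2 - 2*sqrt(4 + 1) = -2 - 2*sqrt(5))
T(Q(-2), -11) - 1*(-25) = (-2 - 2*sqrt(5)) - 1*(-25) = (-2 - 2*sqrt(5)) + 25 = 23 - 2*sqrt(5)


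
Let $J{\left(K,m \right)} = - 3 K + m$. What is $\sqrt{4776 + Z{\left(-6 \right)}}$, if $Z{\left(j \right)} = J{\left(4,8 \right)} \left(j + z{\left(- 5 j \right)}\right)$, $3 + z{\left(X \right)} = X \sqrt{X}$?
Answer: $2 \sqrt{1203 - 30 \sqrt{30}} \approx 64.457$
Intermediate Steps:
$J{\left(K,m \right)} = m - 3 K$
$z{\left(X \right)} = -3 + X^{\frac{3}{2}}$ ($z{\left(X \right)} = -3 + X \sqrt{X} = -3 + X^{\frac{3}{2}}$)
$Z{\left(j \right)} = 12 - 4 j - 20 \sqrt{5} \left(- j\right)^{\frac{3}{2}}$ ($Z{\left(j \right)} = \left(8 - 12\right) \left(j + \left(-3 + \left(- 5 j\right)^{\frac{3}{2}}\right)\right) = \left(8 - 12\right) \left(j + \left(-3 + 5 \sqrt{5} \left(- j\right)^{\frac{3}{2}}\right)\right) = - 4 \left(-3 + j + 5 \sqrt{5} \left(- j\right)^{\frac{3}{2}}\right) = 12 - 4 j - 20 \sqrt{5} \left(- j\right)^{\frac{3}{2}}$)
$\sqrt{4776 + Z{\left(-6 \right)}} = \sqrt{4776 - \left(-36 + 20 \sqrt{5} \left(\left(-1\right) \left(-6\right)\right)^{\frac{3}{2}}\right)} = \sqrt{4776 + \left(12 + 24 - 20 \sqrt{5} \cdot 6^{\frac{3}{2}}\right)} = \sqrt{4776 + \left(12 + 24 - 20 \sqrt{5} \cdot 6 \sqrt{6}\right)} = \sqrt{4776 + \left(12 + 24 - 120 \sqrt{30}\right)} = \sqrt{4776 + \left(36 - 120 \sqrt{30}\right)} = \sqrt{4812 - 120 \sqrt{30}}$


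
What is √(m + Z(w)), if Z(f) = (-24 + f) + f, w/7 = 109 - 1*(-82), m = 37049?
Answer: 3*√4411 ≈ 199.25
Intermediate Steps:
w = 1337 (w = 7*(109 - 1*(-82)) = 7*(109 + 82) = 7*191 = 1337)
Z(f) = -24 + 2*f
√(m + Z(w)) = √(37049 + (-24 + 2*1337)) = √(37049 + (-24 + 2674)) = √(37049 + 2650) = √39699 = 3*√4411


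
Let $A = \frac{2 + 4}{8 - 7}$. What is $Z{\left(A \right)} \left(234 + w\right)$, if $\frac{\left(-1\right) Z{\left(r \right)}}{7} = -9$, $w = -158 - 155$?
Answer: $-4977$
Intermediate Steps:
$w = -313$ ($w = -158 - 155 = -313$)
$A = 6$ ($A = \frac{6}{1} = 6 \cdot 1 = 6$)
$Z{\left(r \right)} = 63$ ($Z{\left(r \right)} = \left(-7\right) \left(-9\right) = 63$)
$Z{\left(A \right)} \left(234 + w\right) = 63 \left(234 - 313\right) = 63 \left(-79\right) = -4977$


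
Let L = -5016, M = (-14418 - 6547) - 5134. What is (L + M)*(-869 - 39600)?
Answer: 1259192935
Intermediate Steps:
M = -26099 (M = -20965 - 5134 = -26099)
(L + M)*(-869 - 39600) = (-5016 - 26099)*(-869 - 39600) = -31115*(-40469) = 1259192935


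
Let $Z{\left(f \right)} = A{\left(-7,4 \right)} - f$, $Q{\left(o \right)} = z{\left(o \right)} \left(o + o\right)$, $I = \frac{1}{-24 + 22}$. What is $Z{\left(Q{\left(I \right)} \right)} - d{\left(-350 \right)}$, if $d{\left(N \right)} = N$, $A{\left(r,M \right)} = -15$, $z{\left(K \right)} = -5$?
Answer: $330$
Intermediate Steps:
$I = - \frac{1}{2}$ ($I = \frac{1}{-2} = - \frac{1}{2} \approx -0.5$)
$Q{\left(o \right)} = - 10 o$ ($Q{\left(o \right)} = - 5 \left(o + o\right) = - 5 \cdot 2 o = - 10 o$)
$Z{\left(f \right)} = -15 - f$
$Z{\left(Q{\left(I \right)} \right)} - d{\left(-350 \right)} = \left(-15 - \left(-10\right) \left(- \frac{1}{2}\right)\right) - -350 = \left(-15 - 5\right) + 350 = -20 + 350 = 330$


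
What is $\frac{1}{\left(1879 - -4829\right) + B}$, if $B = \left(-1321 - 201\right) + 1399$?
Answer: $\frac{1}{6585} \approx 0.00015186$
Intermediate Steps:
$B = -123$ ($B = -1522 + 1399 = -123$)
$\frac{1}{\left(1879 - -4829\right) + B} = \frac{1}{\left(1879 - -4829\right) - 123} = \frac{1}{\left(1879 + 4829\right) - 123} = \frac{1}{6708 - 123} = \frac{1}{6585}$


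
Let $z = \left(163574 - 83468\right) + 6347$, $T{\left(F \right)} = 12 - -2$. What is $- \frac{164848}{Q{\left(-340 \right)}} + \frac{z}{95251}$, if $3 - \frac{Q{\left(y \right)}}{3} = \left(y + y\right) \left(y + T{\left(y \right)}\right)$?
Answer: $\frac{73195861891}{63344867781} \approx 1.1555$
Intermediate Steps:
$T{\left(F \right)} = 14$ ($T{\left(F \right)} = 12 + 2 = 14$)
$z = 86453$ ($z = 80106 + 6347 = 86453$)
$Q{\left(y \right)} = 9 - 6 y \left(14 + y\right)$ ($Q{\left(y \right)} = 9 - 3 \left(y + y\right) \left(y + 14\right) = 9 - 3 \cdot 2 y \left(14 + y\right) = 9 - 6 y \left(14 + y\right)$)
$- \frac{164848}{Q{\left(-340 \right)}} + \frac{z}{95251} = - \frac{164848}{9 - -28560 - 6 \left(-340\right)^{2}} + \frac{86453}{95251} = - \frac{164848}{9 + 28560 - 693600} + 86453 \cdot \frac{1}{95251} = - \frac{164848}{9 + 28560 - 693600} + \frac{86453}{95251} = - \frac{164848}{-665031} + \frac{86453}{95251} = \left(-164848\right) \left(- \frac{1}{665031}\right) + \frac{86453}{95251} = \frac{164848}{665031} + \frac{86453}{95251} = \frac{73195861891}{63344867781}$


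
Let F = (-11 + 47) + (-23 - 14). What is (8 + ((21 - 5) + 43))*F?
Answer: -67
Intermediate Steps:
F = -1 (F = 36 - 37 = -1)
(8 + ((21 - 5) + 43))*F = (8 + ((21 - 5) + 43))*(-1) = (8 + (16 + 43))*(-1) = (8 + 59)*(-1) = 67*(-1) = -67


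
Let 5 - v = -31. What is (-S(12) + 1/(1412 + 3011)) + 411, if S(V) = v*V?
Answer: -92882/4423 ≈ -21.000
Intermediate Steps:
v = 36 (v = 5 - 1*(-31) = 5 + 31 = 36)
S(V) = 36*V
(-S(12) + 1/(1412 + 3011)) + 411 = (-36*12 + 1/(1412 + 3011)) + 411 = (-1*432 + 1/4423) + 411 = (-432 + 1/4423) + 411 = -1910735/4423 + 411 = -92882/4423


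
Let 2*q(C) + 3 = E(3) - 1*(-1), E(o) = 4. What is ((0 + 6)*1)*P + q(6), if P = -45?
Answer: -269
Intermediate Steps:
q(C) = 1 (q(C) = -3/2 + (4 - 1*(-1))/2 = -3/2 + (4 + 1)/2 = -3/2 + (½)*5 = -3/2 + 5/2 = 1)
((0 + 6)*1)*P + q(6) = ((0 + 6)*1)*(-45) + 1 = (6*1)*(-45) + 1 = 6*(-45) + 1 = -270 + 1 = -269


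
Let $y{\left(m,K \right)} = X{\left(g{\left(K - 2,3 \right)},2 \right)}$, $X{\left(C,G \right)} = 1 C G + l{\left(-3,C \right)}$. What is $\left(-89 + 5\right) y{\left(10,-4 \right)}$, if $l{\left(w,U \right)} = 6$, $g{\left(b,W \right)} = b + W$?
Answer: $0$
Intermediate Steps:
$g{\left(b,W \right)} = W + b$
$X{\left(C,G \right)} = 6 + C G$ ($X{\left(C,G \right)} = 1 C G + 6 = C G + 6 = 6 + C G$)
$y{\left(m,K \right)} = 8 + 2 K$ ($y{\left(m,K \right)} = 6 + \left(3 + \left(K - 2\right)\right) 2 = 6 + \left(3 + \left(-2 + K\right)\right) 2 = 6 + \left(1 + K\right) 2 = 6 + \left(2 + 2 K\right) = 8 + 2 K$)
$\left(-89 + 5\right) y{\left(10,-4 \right)} = \left(-89 + 5\right) \left(8 + 2 \left(-4\right)\right) = - 84 \left(8 - 8\right) = \left(-84\right) 0 = 0$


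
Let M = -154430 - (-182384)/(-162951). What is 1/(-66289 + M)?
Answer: -162951/35966564153 ≈ -4.5306e-6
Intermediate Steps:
M = -25164705314/162951 (M = -154430 - (-182384)*(-1)/162951 = -154430 - 1*182384/162951 = -154430 - 182384/162951 = -25164705314/162951 ≈ -1.5443e+5)
1/(-66289 + M) = 1/(-66289 - 25164705314/162951) = 1/(-35966564153/162951) = -162951/35966564153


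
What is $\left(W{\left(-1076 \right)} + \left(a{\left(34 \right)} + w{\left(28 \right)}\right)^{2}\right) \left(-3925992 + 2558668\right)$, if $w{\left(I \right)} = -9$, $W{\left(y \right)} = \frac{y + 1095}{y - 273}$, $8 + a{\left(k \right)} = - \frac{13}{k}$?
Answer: $- \frac{8476655062645}{20519} \approx -4.1311 \cdot 10^{8}$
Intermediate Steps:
$a{\left(k \right)} = -8 - \frac{13}{k}$
$W{\left(y \right)} = \frac{1095 + y}{-273 + y}$
$\left(W{\left(-1076 \right)} + \left(a{\left(34 \right)} + w{\left(28 \right)}\right)^{2}\right) \left(-3925992 + 2558668\right) = \left(\frac{1095 - 1076}{-273 - 1076} + \left(\left(-8 - \frac{13}{34}\right) - 9\right)^{2}\right) \left(-3925992 + 2558668\right) = \left(\frac{1}{-1349} \cdot 19 + \left(\left(-8 - \frac{13}{34}\right) - 9\right)^{2}\right) \left(-1367324\right) = \left(\left(- \frac{1}{1349}\right) 19 + \left(\left(-8 - \frac{13}{34}\right) - 9\right)^{2}\right) \left(-1367324\right) = \left(- \frac{1}{71} + \left(- \frac{285}{34} - 9\right)^{2}\right) \left(-1367324\right) = \left(- \frac{1}{71} + \left(- \frac{591}{34}\right)^{2}\right) \left(-1367324\right) = \left(- \frac{1}{71} + \frac{349281}{1156}\right) \left(-1367324\right) = \frac{24797795}{82076} \left(-1367324\right) = - \frac{8476655062645}{20519}$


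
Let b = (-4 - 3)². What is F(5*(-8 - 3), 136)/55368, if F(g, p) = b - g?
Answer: 13/6921 ≈ 0.0018783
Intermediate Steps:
b = 49 (b = (-7)² = 49)
F(g, p) = 49 - g
F(5*(-8 - 3), 136)/55368 = (49 - 5*(-8 - 3))/55368 = (49 - 5*(-11))*(1/55368) = (49 - 1*(-55))*(1/55368) = (49 + 55)*(1/55368) = 104*(1/55368) = 13/6921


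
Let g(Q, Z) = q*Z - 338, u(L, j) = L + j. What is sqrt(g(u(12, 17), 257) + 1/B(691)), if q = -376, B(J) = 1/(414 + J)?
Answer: I*sqrt(95865) ≈ 309.62*I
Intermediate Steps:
g(Q, Z) = -338 - 376*Z (g(Q, Z) = -376*Z - 338 = -338 - 376*Z)
sqrt(g(u(12, 17), 257) + 1/B(691)) = sqrt((-338 - 376*257) + 1/(1/(414 + 691))) = sqrt((-338 - 96632) + 1/(1/1105)) = sqrt(-96970 + 1/(1/1105)) = sqrt(-96970 + 1105) = sqrt(-95865) = I*sqrt(95865)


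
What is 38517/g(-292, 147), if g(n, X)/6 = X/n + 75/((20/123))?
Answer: 937247/67269 ≈ 13.933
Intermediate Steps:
g(n, X) = 5535/2 + 6*X/n (g(n, X) = 6*(X/n + 75/((20/123))) = 6*(X/n + 75/((20*(1/123)))) = 6*(X/n + 75/(20/123)) = 6*(X/n + 75*(123/20)) = 6*(X/n + 1845/4) = 6*(1845/4 + X/n) = 5535/2 + 6*X/n)
38517/g(-292, 147) = 38517/(5535/2 + 6*147/(-292)) = 38517/(5535/2 + 6*147*(-1/292)) = 38517/(5535/2 - 441/146) = 38517/(201807/73) = 38517*(73/201807) = 937247/67269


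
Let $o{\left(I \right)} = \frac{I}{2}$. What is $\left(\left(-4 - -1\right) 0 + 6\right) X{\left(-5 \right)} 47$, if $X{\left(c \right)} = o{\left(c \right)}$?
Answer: $-705$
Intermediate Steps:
$o{\left(I \right)} = \frac{I}{2}$ ($o{\left(I \right)} = I \frac{1}{2} = \frac{I}{2}$)
$X{\left(c \right)} = \frac{c}{2}$
$\left(\left(-4 - -1\right) 0 + 6\right) X{\left(-5 \right)} 47 = \left(\left(-4 - -1\right) 0 + 6\right) \frac{1}{2} \left(-5\right) 47 = \left(\left(-4 + 1\right) 0 + 6\right) \left(- \frac{5}{2}\right) 47 = \left(\left(-3\right) 0 + 6\right) \left(- \frac{5}{2}\right) 47 = \left(0 + 6\right) \left(- \frac{5}{2}\right) 47 = 6 \left(- \frac{5}{2}\right) 47 = \left(-15\right) 47 = -705$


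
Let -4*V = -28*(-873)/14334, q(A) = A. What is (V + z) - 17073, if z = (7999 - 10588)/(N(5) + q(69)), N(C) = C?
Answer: -1512263934/88393 ≈ -17108.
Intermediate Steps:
z = -2589/74 (z = (7999 - 10588)/(5 + 69) = -2589/74 ≈ -34.987)
V = -2037/4778 (V = -(-28*(-873))/(4*14334) = -6111/14334 = -¼*4074/2389 = -2037/4778 ≈ -0.42633)
(V + z) - 17073 = (-2037/4778 - 2589/74) - 17073 = -3130245/88393 - 17073 = -1512263934/88393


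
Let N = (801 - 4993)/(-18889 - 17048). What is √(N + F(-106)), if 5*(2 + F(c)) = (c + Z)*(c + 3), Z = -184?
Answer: 2*√1770614637/1089 ≈ 77.279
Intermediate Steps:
F(c) = -2 + (-184 + c)*(3 + c)/5 (F(c) = -2 + ((c - 184)*(c + 3))/5 = -2 + ((-184 + c)*(3 + c))/5 = -2 + (-184 + c)*(3 + c)/5)
N = 4192/35937 (N = -4192/(-35937) = -4192*(-1/35937) = 4192/35937 ≈ 0.11665)
√(N + F(-106)) = √(4192/35937 + (-562/5 - 181/5*(-106) + (⅕)*(-106)²)) = √(4192/35937 + (-562/5 + 19186/5 + (⅕)*11236)) = √(4192/35937 + (-562/5 + 19186/5 + 11236/5)) = √(4192/35937 + 5972) = √(214619956/35937) = 2*√1770614637/1089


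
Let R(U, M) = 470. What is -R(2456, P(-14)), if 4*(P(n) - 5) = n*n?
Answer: -470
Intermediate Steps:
P(n) = 5 + n²/4 (P(n) = 5 + (n*n)/4 = 5 + n²/4)
-R(2456, P(-14)) = -1*470 = -470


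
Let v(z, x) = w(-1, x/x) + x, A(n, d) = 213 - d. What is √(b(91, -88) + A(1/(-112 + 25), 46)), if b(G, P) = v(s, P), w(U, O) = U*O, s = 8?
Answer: √78 ≈ 8.8318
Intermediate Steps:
w(U, O) = O*U
v(z, x) = -1 + x (v(z, x) = (x/x)*(-1) + x = 1*(-1) + x = -1 + x)
b(G, P) = -1 + P
√(b(91, -88) + A(1/(-112 + 25), 46)) = √((-1 - 88) + (213 - 1*46)) = √(-89 + (213 - 46)) = √(-89 + 167) = √78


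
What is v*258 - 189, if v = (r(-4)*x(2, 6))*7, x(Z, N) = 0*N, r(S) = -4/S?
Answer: -189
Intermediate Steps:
x(Z, N) = 0
v = 0 (v = (-4/(-4)*0)*7 = (-4*(-1/4)*0)*7 = (1*0)*7 = 0*7 = 0)
v*258 - 189 = 0*258 - 189 = 0 - 189 = -189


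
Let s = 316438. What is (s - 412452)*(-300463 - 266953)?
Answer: 54479879824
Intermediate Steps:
(s - 412452)*(-300463 - 266953) = (316438 - 412452)*(-300463 - 266953) = -96014*(-567416) = 54479879824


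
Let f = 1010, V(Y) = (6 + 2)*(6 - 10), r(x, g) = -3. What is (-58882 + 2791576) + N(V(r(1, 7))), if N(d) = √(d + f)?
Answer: 2732694 + √978 ≈ 2.7327e+6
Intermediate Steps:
V(Y) = -32 (V(Y) = 8*(-4) = -32)
N(d) = √(1010 + d) (N(d) = √(d + 1010) = √(1010 + d))
(-58882 + 2791576) + N(V(r(1, 7))) = (-58882 + 2791576) + √(1010 - 32) = 2732694 + √978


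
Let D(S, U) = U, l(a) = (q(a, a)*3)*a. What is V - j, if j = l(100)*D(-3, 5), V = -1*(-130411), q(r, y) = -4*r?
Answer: 730411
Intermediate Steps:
l(a) = -12*a**2 (l(a) = (-4*a*3)*a = (-12*a)*a = -12*a**2)
V = 130411
j = -600000 (j = -12*100**2*5 = -12*10000*5 = -120000*5 = -600000)
V - j = 130411 - 1*(-600000) = 130411 + 600000 = 730411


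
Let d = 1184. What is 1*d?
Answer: 1184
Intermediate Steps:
1*d = 1*1184 = 1184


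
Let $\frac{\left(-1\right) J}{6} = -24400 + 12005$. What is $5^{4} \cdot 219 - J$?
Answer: $62505$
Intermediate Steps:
$J = 74370$ ($J = - 6 \left(-24400 + 12005\right) = \left(-6\right) \left(-12395\right) = 74370$)
$5^{4} \cdot 219 - J = 5^{4} \cdot 219 - 74370 = 625 \cdot 219 - 74370 = 136875 - 74370 = 62505$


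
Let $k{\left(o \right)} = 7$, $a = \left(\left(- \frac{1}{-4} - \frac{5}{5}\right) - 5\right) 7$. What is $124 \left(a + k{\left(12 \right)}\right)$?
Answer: $-4123$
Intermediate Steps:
$a = - \frac{161}{4}$ ($a = \left(\left(\left(-1\right) \left(- \frac{1}{4}\right) - 1\right) - 5\right) 7 = \left(\left(\frac{1}{4} - 1\right) - 5\right) 7 = \left(- \frac{3}{4} - 5\right) 7 = \left(- \frac{23}{4}\right) 7 = - \frac{161}{4} \approx -40.25$)
$124 \left(a + k{\left(12 \right)}\right) = 124 \left(- \frac{161}{4} + 7\right) = 124 \left(- \frac{133}{4}\right) = -4123$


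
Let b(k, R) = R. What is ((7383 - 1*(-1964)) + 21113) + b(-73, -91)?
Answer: 30369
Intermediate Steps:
((7383 - 1*(-1964)) + 21113) + b(-73, -91) = ((7383 - 1*(-1964)) + 21113) - 91 = ((7383 + 1964) + 21113) - 91 = (9347 + 21113) - 91 = 30460 - 91 = 30369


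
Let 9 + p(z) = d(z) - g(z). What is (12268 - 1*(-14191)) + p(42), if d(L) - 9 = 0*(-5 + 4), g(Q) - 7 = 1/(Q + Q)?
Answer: 2221967/84 ≈ 26452.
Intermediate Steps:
g(Q) = 7 + 1/(2*Q) (g(Q) = 7 + 1/(Q + Q) = 7 + 1/(2*Q))
d(L) = 9 (d(L) = 9 + 0*(-5 + 4) = 9 + 0*(-1) = 9 + 0 = 9)
p(z) = -7 - 1/(2*z) (p(z) = -9 + (9 - (7 + 1/(2*z))) = -9 + (9 + (-7 - 1/(2*z))) = -9 + (2 - 1/(2*z)) = -7 - 1/(2*z))
(12268 - 1*(-14191)) + p(42) = (12268 - 1*(-14191)) + (-7 - ½/42) = (12268 + 14191) + (-7 - ½*1/42) = 26459 + (-7 - 1/84) = 26459 - 589/84 = 2221967/84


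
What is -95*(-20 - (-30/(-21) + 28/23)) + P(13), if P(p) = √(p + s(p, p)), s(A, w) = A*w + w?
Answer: 346370/161 + √195 ≈ 2165.3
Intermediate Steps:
s(A, w) = w + A*w
P(p) = √(p + p*(1 + p))
-95*(-20 - (-30/(-21) + 28/23)) + P(13) = -95*(-20 - (-30/(-21) + 28/23)) + √(13*(2 + 13)) = -95*(-20 - (-30*(-1/21) + 28*(1/23))) + √(13*15) = -95*(-20 - (10/7 + 28/23)) + √195 = -95*(-20 - 1*426/161) + √195 = -95*(-20 - 426/161) + √195 = -95*(-3646/161) + √195 = 346370/161 + √195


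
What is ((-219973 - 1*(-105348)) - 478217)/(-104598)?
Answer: 98807/17433 ≈ 5.6678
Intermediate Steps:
((-219973 - 1*(-105348)) - 478217)/(-104598) = ((-219973 + 105348) - 478217)*(-1/104598) = (-114625 - 478217)*(-1/104598) = -592842*(-1/104598) = 98807/17433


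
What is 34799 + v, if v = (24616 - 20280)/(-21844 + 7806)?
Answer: 244252013/7019 ≈ 34799.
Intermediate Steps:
v = -2168/7019 (v = 4336/(-14038) = 4336*(-1/14038) = -2168/7019 ≈ -0.30888)
34799 + v = 34799 - 2168/7019 = 244252013/7019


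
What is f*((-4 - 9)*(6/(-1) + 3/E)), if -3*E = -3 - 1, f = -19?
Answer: -3705/4 ≈ -926.25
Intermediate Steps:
E = 4/3 (E = -(-3 - 1)/3 = -⅓*(-4) = 4/3 ≈ 1.3333)
f*((-4 - 9)*(6/(-1) + 3/E)) = -19*(-4 - 9)*(6/(-1) + 3/(4/3)) = -(-247)*(6*(-1) + 3*(¾)) = -(-247)*(-6 + 9/4) = -(-247)*(-15)/4 = -19*195/4 = -3705/4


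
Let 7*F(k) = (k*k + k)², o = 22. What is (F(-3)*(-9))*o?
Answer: -7128/7 ≈ -1018.3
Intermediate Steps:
F(k) = (k + k²)²/7 (F(k) = (k*k + k)²/7 = (k² + k)²/7 = (k + k²)²/7)
(F(-3)*(-9))*o = (((⅐)*(-3)²*(1 - 3)²)*(-9))*22 = (((⅐)*9*(-2)²)*(-9))*22 = (((⅐)*9*4)*(-9))*22 = ((36/7)*(-9))*22 = -324/7*22 = -7128/7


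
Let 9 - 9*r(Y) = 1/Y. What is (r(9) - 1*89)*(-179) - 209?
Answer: 1259162/81 ≈ 15545.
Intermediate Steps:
r(Y) = 1 - 1/(9*Y)
(r(9) - 1*89)*(-179) - 209 = ((-⅑ + 9)/9 - 1*89)*(-179) - 209 = ((⅑)*(80/9) - 89)*(-179) - 209 = (80/81 - 89)*(-179) - 209 = -7129/81*(-179) - 209 = 1276091/81 - 209 = 1259162/81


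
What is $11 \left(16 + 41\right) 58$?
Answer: $36366$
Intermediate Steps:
$11 \left(16 + 41\right) 58 = 11 \cdot 57 \cdot 58 = 627 \cdot 58 = 36366$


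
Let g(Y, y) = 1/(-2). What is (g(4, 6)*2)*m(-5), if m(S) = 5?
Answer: -5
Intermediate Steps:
g(Y, y) = -½
(g(4, 6)*2)*m(-5) = -½*2*5 = -1*5 = -5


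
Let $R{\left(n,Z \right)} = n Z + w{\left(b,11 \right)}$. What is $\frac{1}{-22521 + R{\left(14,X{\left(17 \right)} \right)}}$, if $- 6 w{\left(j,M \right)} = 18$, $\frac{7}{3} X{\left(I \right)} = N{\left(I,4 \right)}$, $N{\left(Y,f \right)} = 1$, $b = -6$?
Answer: $- \frac{1}{22518} \approx -4.4409 \cdot 10^{-5}$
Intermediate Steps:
$X{\left(I \right)} = \frac{3}{7}$ ($X{\left(I \right)} = \frac{3}{7} \cdot 1 = \frac{3}{7}$)
$w{\left(j,M \right)} = -3$ ($w{\left(j,M \right)} = \left(- \frac{1}{6}\right) 18 = -3$)
$R{\left(n,Z \right)} = -3 + Z n$ ($R{\left(n,Z \right)} = n Z - 3 = Z n - 3 = -3 + Z n$)
$\frac{1}{-22521 + R{\left(14,X{\left(17 \right)} \right)}} = \frac{1}{-22521 + \left(-3 + \frac{3}{7} \cdot 14\right)} = \frac{1}{-22521 + \left(-3 + 6\right)} = \frac{1}{-22521 + 3} = \frac{1}{-22518} = - \frac{1}{22518}$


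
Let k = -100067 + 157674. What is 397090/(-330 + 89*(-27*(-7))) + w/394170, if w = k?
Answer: 17496773593/722250830 ≈ 24.225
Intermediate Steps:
k = 57607
w = 57607
397090/(-330 + 89*(-27*(-7))) + w/394170 = 397090/(-330 + 89*(-27*(-7))) + 57607/394170 = 397090/(-330 + 89*189) + 57607*(1/394170) = 397090/(-330 + 16821) + 57607/394170 = 397090/16491 + 57607/394170 = 17496773593/722250830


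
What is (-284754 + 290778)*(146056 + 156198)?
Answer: 1820778096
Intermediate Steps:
(-284754 + 290778)*(146056 + 156198) = 6024*302254 = 1820778096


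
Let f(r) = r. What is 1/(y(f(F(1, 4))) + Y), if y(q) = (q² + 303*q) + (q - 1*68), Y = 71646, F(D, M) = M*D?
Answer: 1/72810 ≈ 1.3734e-5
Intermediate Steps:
F(D, M) = D*M
y(q) = -68 + q² + 304*q (y(q) = (q² + 303*q) + (q - 68) = (q² + 303*q) + (-68 + q) = -68 + q² + 304*q)
1/(y(f(F(1, 4))) + Y) = 1/((-68 + (1*4)² + 304*(1*4)) + 71646) = 1/((-68 + 4² + 304*4) + 71646) = 1/((-68 + 16 + 1216) + 71646) = 1/(1164 + 71646) = 1/72810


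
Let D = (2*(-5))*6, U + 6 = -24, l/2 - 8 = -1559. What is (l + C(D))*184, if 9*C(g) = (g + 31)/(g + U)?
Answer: -231158372/405 ≈ -5.7076e+5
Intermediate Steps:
l = -3102 (l = 16 + 2*(-1559) = 16 - 3118 = -3102)
U = -30 (U = -6 - 24 = -30)
D = -60 (D = -10*6 = -60)
C(g) = (31 + g)/(9*(-30 + g)) (C(g) = ((g + 31)/(g - 30))/9 = ((31 + g)/(-30 + g))/9 = (31 + g)/(9*(-30 + g)))
(l + C(D))*184 = (-3102 + (31 - 60)/(9*(-30 - 60)))*184 = (-3102 + (⅑)*(-29)/(-90))*184 = (-3102 + (⅑)*(-1/90)*(-29))*184 = (-3102 + 29/810)*184 = -2512591/810*184 = -231158372/405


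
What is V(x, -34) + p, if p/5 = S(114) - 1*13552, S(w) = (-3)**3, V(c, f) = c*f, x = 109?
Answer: -71601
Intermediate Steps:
S(w) = -27
p = -67895 (p = 5*(-27 - 1*13552) = 5*(-27 - 13552) = 5*(-13579) = -67895)
V(x, -34) + p = 109*(-34) - 67895 = -3706 - 67895 = -71601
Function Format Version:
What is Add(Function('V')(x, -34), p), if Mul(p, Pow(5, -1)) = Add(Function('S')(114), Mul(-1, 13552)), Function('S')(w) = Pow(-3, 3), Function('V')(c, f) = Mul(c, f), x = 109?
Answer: -71601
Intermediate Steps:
Function('S')(w) = -27
p = -67895 (p = Mul(5, Add(-27, Mul(-1, 13552))) = Mul(5, Add(-27, -13552)) = Mul(5, -13579) = -67895)
Add(Function('V')(x, -34), p) = Add(Mul(109, -34), -67895) = Add(-3706, -67895) = -71601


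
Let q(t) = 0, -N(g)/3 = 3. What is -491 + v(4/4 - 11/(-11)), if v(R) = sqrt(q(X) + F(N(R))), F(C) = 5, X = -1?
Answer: -491 + sqrt(5) ≈ -488.76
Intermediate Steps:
N(g) = -9 (N(g) = -3*3 = -9)
v(R) = sqrt(5) (v(R) = sqrt(0 + 5) = sqrt(5))
-491 + v(4/4 - 11/(-11)) = -491 + sqrt(5)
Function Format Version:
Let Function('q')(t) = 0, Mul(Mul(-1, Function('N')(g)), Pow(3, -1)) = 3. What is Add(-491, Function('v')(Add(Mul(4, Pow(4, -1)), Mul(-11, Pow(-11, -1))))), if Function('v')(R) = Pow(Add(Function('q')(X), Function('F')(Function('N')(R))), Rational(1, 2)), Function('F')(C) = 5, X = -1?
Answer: Add(-491, Pow(5, Rational(1, 2))) ≈ -488.76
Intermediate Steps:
Function('N')(g) = -9 (Function('N')(g) = Mul(-3, 3) = -9)
Function('v')(R) = Pow(5, Rational(1, 2)) (Function('v')(R) = Pow(Add(0, 5), Rational(1, 2)) = Pow(5, Rational(1, 2)))
Add(-491, Function('v')(Add(Mul(4, Pow(4, -1)), Mul(-11, Pow(-11, -1))))) = Add(-491, Pow(5, Rational(1, 2)))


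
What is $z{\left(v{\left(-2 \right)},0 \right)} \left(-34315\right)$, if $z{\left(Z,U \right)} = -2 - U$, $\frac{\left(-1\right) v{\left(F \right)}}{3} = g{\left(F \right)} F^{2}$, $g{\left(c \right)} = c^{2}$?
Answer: $68630$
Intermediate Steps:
$v{\left(F \right)} = - 3 F^{4}$ ($v{\left(F \right)} = - 3 F^{2} F^{2} = - 3 F^{4}$)
$z{\left(v{\left(-2 \right)},0 \right)} \left(-34315\right) = \left(-2 - 0\right) \left(-34315\right) = \left(-2 + 0\right) \left(-34315\right) = \left(-2\right) \left(-34315\right) = 68630$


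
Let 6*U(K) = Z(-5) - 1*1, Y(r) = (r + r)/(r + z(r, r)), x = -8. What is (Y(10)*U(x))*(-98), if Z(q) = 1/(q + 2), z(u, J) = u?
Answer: 196/9 ≈ 21.778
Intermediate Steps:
Z(q) = 1/(2 + q)
Y(r) = 1 (Y(r) = (r + r)/(r + r) = (2*r)/((2*r)) = (2*r)*(1/(2*r)) = 1)
U(K) = -2/9 (U(K) = (1/(2 - 5) - 1*1)/6 = (1/(-3) - 1)/6 = (-⅓ - 1)/6 = (⅙)*(-4/3) = -2/9)
(Y(10)*U(x))*(-98) = (1*(-2/9))*(-98) = -2/9*(-98) = 196/9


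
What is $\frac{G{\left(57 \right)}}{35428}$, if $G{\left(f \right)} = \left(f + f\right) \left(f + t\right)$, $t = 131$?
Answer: $\frac{5358}{8857} \approx 0.60495$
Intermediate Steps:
$G{\left(f \right)} = 2 f \left(131 + f\right)$ ($G{\left(f \right)} = \left(f + f\right) \left(f + 131\right) = 2 f \left(131 + f\right)$)
$\frac{G{\left(57 \right)}}{35428} = \frac{2 \cdot 57 \left(131 + 57\right)}{35428} = 2 \cdot 57 \cdot 188 \cdot \frac{1}{35428} = 21432 \cdot \frac{1}{35428} = \frac{5358}{8857}$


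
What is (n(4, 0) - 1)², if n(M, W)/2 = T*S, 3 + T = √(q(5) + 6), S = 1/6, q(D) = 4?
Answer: (6 - √10)²/9 ≈ 0.89474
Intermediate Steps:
S = ⅙ (S = 1*(⅙) = ⅙ ≈ 0.16667)
T = -3 + √10 (T = -3 + √(4 + 6) = -3 + √10 ≈ 0.16228)
n(M, W) = -1 + √10/3 (n(M, W) = 2*((-3 + √10)*(⅙)) = 2*(-½ + √10/6) = -1 + √10/3)
(n(4, 0) - 1)² = ((-1 + √10/3) - 1)² = (-2 + √10/3)²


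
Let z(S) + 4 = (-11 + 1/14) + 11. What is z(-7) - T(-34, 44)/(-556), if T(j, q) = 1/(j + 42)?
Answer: -122313/31136 ≈ -3.9283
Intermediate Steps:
T(j, q) = 1/(42 + j)
z(S) = -55/14 (z(S) = -4 + ((-11 + 1/14) + 11) = -4 + (-153/14 + 11) = -4 + 1/14 = -55/14)
z(-7) - T(-34, 44)/(-556) = -55/14 - 1/((42 - 34)*(-556)) = -55/14 - (-1)/(8*556) = -55/14 - 1*(-1/4448) = -55/14 + 1/4448 = -122313/31136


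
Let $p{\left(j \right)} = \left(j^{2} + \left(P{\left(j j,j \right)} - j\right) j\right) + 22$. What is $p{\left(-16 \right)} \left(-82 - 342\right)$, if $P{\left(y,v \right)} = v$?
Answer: $-117872$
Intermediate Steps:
$p{\left(j \right)} = 22 + j^{2}$ ($p{\left(j \right)} = \left(j^{2} + \left(j - j\right) j\right) + 22 = \left(j^{2} + 0 j\right) + 22 = \left(j^{2} + 0\right) + 22 = j^{2} + 22 = 22 + j^{2}$)
$p{\left(-16 \right)} \left(-82 - 342\right) = \left(22 + \left(-16\right)^{2}\right) \left(-82 - 342\right) = \left(22 + 256\right) \left(-424\right) = 278 \left(-424\right) = -117872$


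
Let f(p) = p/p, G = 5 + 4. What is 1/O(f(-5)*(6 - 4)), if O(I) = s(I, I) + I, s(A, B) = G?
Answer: 1/11 ≈ 0.090909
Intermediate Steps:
G = 9
s(A, B) = 9
f(p) = 1
O(I) = 9 + I
1/O(f(-5)*(6 - 4)) = 1/(9 + 1*(6 - 4)) = 1/(9 + 1*2) = 1/(9 + 2) = 1/11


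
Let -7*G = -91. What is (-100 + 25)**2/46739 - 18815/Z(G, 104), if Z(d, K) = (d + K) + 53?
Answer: -175687607/1589126 ≈ -110.56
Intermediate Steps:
G = 13 (G = -1/7*(-91) = 13)
Z(d, K) = 53 + K + d (Z(d, K) = (K + d) + 53 = 53 + K + d)
(-100 + 25)**2/46739 - 18815/Z(G, 104) = (-100 + 25)**2/46739 - 18815/(53 + 104 + 13) = (-75)**2*(1/46739) - 18815/170 = 5625*(1/46739) - 18815*1/170 = 5625/46739 - 3763/34 = -175687607/1589126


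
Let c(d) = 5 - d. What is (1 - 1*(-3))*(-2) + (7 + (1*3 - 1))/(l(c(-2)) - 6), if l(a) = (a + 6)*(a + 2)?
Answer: -293/37 ≈ -7.9189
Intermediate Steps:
l(a) = (2 + a)*(6 + a) (l(a) = (6 + a)*(2 + a) = (2 + a)*(6 + a))
(1 - 1*(-3))*(-2) + (7 + (1*3 - 1))/(l(c(-2)) - 6) = (1 - 1*(-3))*(-2) + (7 + (1*3 - 1))/((12 + (5 - 1*(-2))**2 + 8*(5 - 1*(-2))) - 6) = (1 + 3)*(-2) + (7 + (3 - 1))/((12 + (5 + 2)**2 + 8*(5 + 2)) - 6) = 4*(-2) + (7 + 2)/((12 + 7**2 + 8*7) - 6) = -8 + 9/((12 + 49 + 56) - 6) = -8 + 9/(117 - 6) = -8 + 9/111 = -8 + 9*(1/111) = -8 + 3/37 = -293/37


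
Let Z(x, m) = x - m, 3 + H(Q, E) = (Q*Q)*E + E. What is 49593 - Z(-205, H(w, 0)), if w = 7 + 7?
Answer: 49795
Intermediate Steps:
w = 14
H(Q, E) = -3 + E + E*Q² (H(Q, E) = -3 + ((Q*Q)*E + E) = -3 + (Q²*E + E) = -3 + (E*Q² + E) = -3 + (E + E*Q²) = -3 + E + E*Q²)
49593 - Z(-205, H(w, 0)) = 49593 - (-205 - (-3 + 0 + 0*14²)) = 49593 - (-205 - (-3 + 0 + 0*196)) = 49593 - (-205 - (-3 + 0 + 0)) = 49593 - (-205 - 1*(-3)) = 49593 - (-205 + 3) = 49593 - 1*(-202) = 49593 + 202 = 49795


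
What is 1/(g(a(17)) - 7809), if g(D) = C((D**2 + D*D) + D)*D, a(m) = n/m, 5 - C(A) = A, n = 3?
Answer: -4913/38361489 ≈ -0.00012807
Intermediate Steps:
C(A) = 5 - A
a(m) = 3/m
g(D) = D*(5 - D - 2*D**2) (g(D) = (5 - ((D**2 + D*D) + D))*D = (5 - ((D**2 + D**2) + D))*D = (5 - (2*D**2 + D))*D = (5 - (D + 2*D**2))*D = (5 + (-D - 2*D**2))*D = (5 - D - 2*D**2)*D = D*(5 - D - 2*D**2))
1/(g(a(17)) - 7809) = 1/((3/17)*(5 - 3/17 - 2*(3/17)**2) - 7809) = 1/((3*(1/17))*(5 - 3/17 - 2*(3*(1/17))**2) - 7809) = 1/(3*(5 - 1*3/17 - 2*(3/17)**2)/17 - 7809) = 1/(3*(5 - 3/17 - 2*9/289)/17 - 7809) = 1/(3*(5 - 3/17 - 18/289)/17 - 7809) = 1/((3/17)*(1376/289) - 7809) = 1/(4128/4913 - 7809) = 1/(-38361489/4913) = -4913/38361489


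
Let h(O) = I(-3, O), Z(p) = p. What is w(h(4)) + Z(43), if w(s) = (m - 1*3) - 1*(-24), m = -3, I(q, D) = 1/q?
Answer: 61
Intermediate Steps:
h(O) = -1/3 (h(O) = 1/(-3) = -1/3)
w(s) = 18 (w(s) = (-3 - 1*3) - 1*(-24) = (-3 - 3) + 24 = -6 + 24 = 18)
w(h(4)) + Z(43) = 18 + 43 = 61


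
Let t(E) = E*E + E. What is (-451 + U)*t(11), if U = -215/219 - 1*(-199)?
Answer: -2437732/73 ≈ -33394.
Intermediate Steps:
t(E) = E + E**2 (t(E) = E**2 + E = E + E**2)
U = 43366/219 (U = -215*1/219 + 199 = -215/219 + 199 = 43366/219 ≈ 198.02)
(-451 + U)*t(11) = (-451 + 43366/219)*(11*(1 + 11)) = -609433*12/219 = -55403/219*132 = -2437732/73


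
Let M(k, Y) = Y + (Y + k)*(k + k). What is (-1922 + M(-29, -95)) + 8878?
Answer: 14053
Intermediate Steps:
M(k, Y) = Y + 2*k*(Y + k) (M(k, Y) = Y + (Y + k)*(2*k) = Y + 2*k*(Y + k))
(-1922 + M(-29, -95)) + 8878 = (-1922 + (-95 + 2*(-29)² + 2*(-95)*(-29))) + 8878 = (-1922 + (-95 + 2*841 + 5510)) + 8878 = (-1922 + (-95 + 1682 + 5510)) + 8878 = (-1922 + 7097) + 8878 = 5175 + 8878 = 14053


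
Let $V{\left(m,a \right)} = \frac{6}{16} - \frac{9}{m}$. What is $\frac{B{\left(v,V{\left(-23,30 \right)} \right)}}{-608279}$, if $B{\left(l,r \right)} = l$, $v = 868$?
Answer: $- \frac{124}{86897} \approx -0.001427$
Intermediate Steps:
$V{\left(m,a \right)} = \frac{3}{8} - \frac{9}{m}$ ($V{\left(m,a \right)} = 6 \cdot \frac{1}{16} - \frac{9}{m} = \frac{3}{8} - \frac{9}{m}$)
$\frac{B{\left(v,V{\left(-23,30 \right)} \right)}}{-608279} = \frac{868}{-608279} = 868 \left(- \frac{1}{608279}\right) = - \frac{124}{86897}$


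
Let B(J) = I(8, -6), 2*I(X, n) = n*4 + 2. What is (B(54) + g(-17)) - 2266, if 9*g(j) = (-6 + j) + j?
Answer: -20533/9 ≈ -2281.4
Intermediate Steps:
g(j) = -2/3 + 2*j/9 (g(j) = ((-6 + j) + j)/9 = (-6 + 2*j)/9 = -2/3 + 2*j/9)
I(X, n) = 1 + 2*n (I(X, n) = (n*4 + 2)/2 = (4*n + 2)/2 = (2 + 4*n)/2 = 1 + 2*n)
B(J) = -11 (B(J) = 1 + 2*(-6) = 1 - 12 = -11)
(B(54) + g(-17)) - 2266 = (-11 + (-2/3 + (2/9)*(-17))) - 2266 = (-11 + (-2/3 - 34/9)) - 2266 = (-11 - 40/9) - 2266 = -139/9 - 2266 = -20533/9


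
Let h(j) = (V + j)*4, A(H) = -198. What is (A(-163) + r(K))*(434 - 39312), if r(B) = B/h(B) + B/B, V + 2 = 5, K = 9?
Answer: 61213411/8 ≈ 7.6517e+6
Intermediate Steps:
V = 3 (V = -2 + 5 = 3)
h(j) = 12 + 4*j (h(j) = (3 + j)*4 = 12 + 4*j)
r(B) = 1 + B/(12 + 4*B) (r(B) = B/(12 + 4*B) + B/B = B/(12 + 4*B) + 1 = 1 + B/(12 + 4*B))
(A(-163) + r(K))*(434 - 39312) = (-198 + (12 + 5*9)/(4*(3 + 9)))*(434 - 39312) = (-198 + (1/4)*(12 + 45)/12)*(-38878) = (-198 + (1/4)*(1/12)*57)*(-38878) = (-198 + 19/16)*(-38878) = -3149/16*(-38878) = 61213411/8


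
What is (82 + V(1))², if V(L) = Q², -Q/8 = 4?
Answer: 1223236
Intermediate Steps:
Q = -32 (Q = -8*4 = -32)
V(L) = 1024 (V(L) = (-32)² = 1024)
(82 + V(1))² = (82 + 1024)² = 1106² = 1223236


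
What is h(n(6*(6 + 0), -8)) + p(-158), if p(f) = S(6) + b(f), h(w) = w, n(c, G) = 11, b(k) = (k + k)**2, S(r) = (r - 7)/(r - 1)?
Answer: 499334/5 ≈ 99867.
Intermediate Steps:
S(r) = (-7 + r)/(-1 + r)
b(k) = 4*k**2 (b(k) = (2*k)**2 = 4*k**2)
p(f) = -1/5 + 4*f**2 (p(f) = (-7 + 6)/(-1 + 6) + 4*f**2 = -1/5 + 4*f**2)
h(n(6*(6 + 0), -8)) + p(-158) = 11 + (-1/5 + 4*(-158)**2) = 11 + (-1/5 + 4*24964) = 11 + (-1/5 + 99856) = 11 + 499279/5 = 499334/5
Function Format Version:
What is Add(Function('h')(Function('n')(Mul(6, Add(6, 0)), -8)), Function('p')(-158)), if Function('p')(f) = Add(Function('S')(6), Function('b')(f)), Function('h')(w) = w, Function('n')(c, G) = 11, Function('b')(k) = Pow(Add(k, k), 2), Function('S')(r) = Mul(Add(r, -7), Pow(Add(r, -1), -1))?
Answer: Rational(499334, 5) ≈ 99867.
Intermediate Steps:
Function('S')(r) = Mul(Pow(Add(-1, r), -1), Add(-7, r)) (Function('S')(r) = Mul(Add(-7, r), Pow(Add(-1, r), -1)) = Mul(Pow(Add(-1, r), -1), Add(-7, r)))
Function('b')(k) = Mul(4, Pow(k, 2)) (Function('b')(k) = Pow(Mul(2, k), 2) = Mul(4, Pow(k, 2)))
Function('p')(f) = Add(Rational(-1, 5), Mul(4, Pow(f, 2))) (Function('p')(f) = Add(Mul(Pow(Add(-1, 6), -1), Add(-7, 6)), Mul(4, Pow(f, 2))) = Add(Mul(Pow(5, -1), -1), Mul(4, Pow(f, 2))) = Add(Mul(Rational(1, 5), -1), Mul(4, Pow(f, 2))) = Add(Rational(-1, 5), Mul(4, Pow(f, 2))))
Add(Function('h')(Function('n')(Mul(6, Add(6, 0)), -8)), Function('p')(-158)) = Add(11, Add(Rational(-1, 5), Mul(4, Pow(-158, 2)))) = Add(11, Add(Rational(-1, 5), Mul(4, 24964))) = Add(11, Add(Rational(-1, 5), 99856)) = Add(11, Rational(499279, 5)) = Rational(499334, 5)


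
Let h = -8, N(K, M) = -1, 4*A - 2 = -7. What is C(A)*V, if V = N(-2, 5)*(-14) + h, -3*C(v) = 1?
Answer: -2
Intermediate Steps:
A = -5/4 (A = ½ + (¼)*(-7) = ½ - 7/4 = -5/4 ≈ -1.2500)
C(v) = -⅓ (C(v) = -⅓*1 = -⅓)
V = 6 (V = -1*(-14) - 8 = 14 - 8 = 6)
C(A)*V = -⅓*6 = -2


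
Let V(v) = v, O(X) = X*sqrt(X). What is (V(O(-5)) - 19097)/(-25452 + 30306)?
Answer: -19097/4854 - 5*I*sqrt(5)/4854 ≈ -3.9343 - 0.0023033*I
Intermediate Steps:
O(X) = X**(3/2)
(V(O(-5)) - 19097)/(-25452 + 30306) = ((-5)**(3/2) - 19097)/(-25452 + 30306) = (-5*I*sqrt(5) - 19097)/4854 = (-19097 - 5*I*sqrt(5))*(1/4854) = -19097/4854 - 5*I*sqrt(5)/4854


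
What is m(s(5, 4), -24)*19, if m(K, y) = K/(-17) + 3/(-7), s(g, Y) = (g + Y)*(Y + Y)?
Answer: -10545/119 ≈ -88.613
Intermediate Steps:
s(g, Y) = 2*Y*(Y + g) (s(g, Y) = (Y + g)*(2*Y) = 2*Y*(Y + g))
m(K, y) = -3/7 - K/17 (m(K, y) = K*(-1/17) + 3*(-1/7) = -K/17 - 3/7 = -3/7 - K/17)
m(s(5, 4), -24)*19 = (-3/7 - 2*4*(4 + 5)/17)*19 = (-3/7 - 2*4*9/17)*19 = (-3/7 - 1/17*72)*19 = (-3/7 - 72/17)*19 = -555/119*19 = -10545/119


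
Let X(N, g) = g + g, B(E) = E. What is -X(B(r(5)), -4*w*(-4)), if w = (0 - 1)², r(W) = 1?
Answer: -32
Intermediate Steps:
w = 1 (w = (-1)² = 1)
X(N, g) = 2*g
-X(B(r(5)), -4*w*(-4)) = -2*-4*1*(-4) = -2*(-4*(-4)) = -2*16 = -1*32 = -32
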